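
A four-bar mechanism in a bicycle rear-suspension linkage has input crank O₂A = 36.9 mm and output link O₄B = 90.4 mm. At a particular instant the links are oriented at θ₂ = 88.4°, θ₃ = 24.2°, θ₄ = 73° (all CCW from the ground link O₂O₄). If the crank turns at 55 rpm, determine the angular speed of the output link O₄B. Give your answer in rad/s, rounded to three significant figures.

ω₂ = 5.76 rad/s (from 55 rpm).
Differentiating the loop-closure r₂e^{iθ₂}+r₃e^{iθ₃}=r₁+r₄e^{iθ₄} gives r₂ω₂e^{iθ₂}+r₃ω₃e^{iθ₃}=r₄ω₄e^{iθ₄}.
Eliminating the other unknown: ω₄ = r₂ω₂ sin(θ₂−θ₃) / [r₄ sin(θ₄−θ₃)].
Numerator sine = +0.90032; denominator sine = +0.75241.
Result = 0.0369·5.76·(+0.90032) / (0.0904·(+0.75241)) = +2.8131 rad/s; magnitude 2.8131 rad/s.

2.81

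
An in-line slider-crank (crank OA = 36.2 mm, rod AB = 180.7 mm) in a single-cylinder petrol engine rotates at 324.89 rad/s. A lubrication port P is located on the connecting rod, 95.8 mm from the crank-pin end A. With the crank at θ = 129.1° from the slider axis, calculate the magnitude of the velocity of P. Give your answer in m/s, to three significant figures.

ω = 324.9 rad/s.  Crank-pin speed |V_A| = rω = 11.761 m/s, perpendicular to OA.
Rod angle: sinφ = −(r/L) sinθ ⇒ φ = -8.944°; ω_rod = −rω cosθ/√(L²−r²sin²θ) = +41.553 rad/s.
V_P = V_A + ω_rod × AP, with AP = 0.0958 m along the rod.
Components: V_Px = −rω sinθ − a·ω_rod·sinφ = -8.5082 m/s;  V_Py = rω cosθ + a·ω_rod·cosφ = -3.485 m/s.
|V_P| = √(V_Px² + V_Py²) = 9.1943 m/s.

9.19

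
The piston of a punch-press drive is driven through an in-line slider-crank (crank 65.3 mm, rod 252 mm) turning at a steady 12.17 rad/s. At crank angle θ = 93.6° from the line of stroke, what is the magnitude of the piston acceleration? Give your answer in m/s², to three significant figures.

ω = 12.17 rad/s
x(θ) = r cosθ + √(L² − r² sin²θ); with ω constant, a = ω²·d²x/dθ².
d²x/dθ² = −r cosθ − r²(cos2θ)/√u − r⁴ sin²2θ/(4u^{3/2}),  u = L² − r² sin²θ = 0.0592567 m².
Substituting r = 0.0653 m, L = 0.252 m, θ = 93.6°: d²x/dθ² = +0.021474 m.
a = ω²·d²x/dθ² = (12.17)²·(+0.021474) = +3.1805 m/s²;  |a| = 3.1805 m/s².

3.18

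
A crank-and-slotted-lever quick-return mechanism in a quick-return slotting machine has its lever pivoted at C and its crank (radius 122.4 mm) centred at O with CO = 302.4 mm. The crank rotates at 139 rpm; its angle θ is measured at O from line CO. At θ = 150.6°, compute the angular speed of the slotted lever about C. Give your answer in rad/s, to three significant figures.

5.99

ω = 14.56 rad/s (from 139 rpm).
Crank pin A relative to C: A = (d + r cosθ, r sinθ); lever angle φ = atan2(r sinθ, d + r cosθ).
Differentiating tanφ: φ̇ = rω(d cosθ + r)/(d² + r² + 2dr cosθ).
d² + r² + 2dr cosθ = |CA|² = 0.0419337 m²;  d cosθ + r = -0.14106 m.
|ω_lever| = |0.1224·14.56·-0.14106| / 0.0419337 = 5.9931 rad/s.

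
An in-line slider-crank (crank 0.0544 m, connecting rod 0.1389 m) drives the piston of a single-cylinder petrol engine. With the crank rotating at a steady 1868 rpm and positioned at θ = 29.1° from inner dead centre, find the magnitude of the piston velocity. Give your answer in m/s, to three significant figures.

6.98

ω = 2π·1868/60 = 195.6 rad/s
For an in-line slider-crank, x = r cosθ + √(L² − r² sin²θ), so v = −rω sinθ·[1 + r cosθ/√(L² − r² sin²θ)].
With r = 0.0544 m, L = 0.1389 m, θ = 29.1°: √(L² − r² sin²θ) = 0.13636 m.
v = −0.0544·195.6·0.48634·[1 + 0.0544·0.87377/0.13636] = -6.9795 m/s.
|v| = 6.9795 m/s.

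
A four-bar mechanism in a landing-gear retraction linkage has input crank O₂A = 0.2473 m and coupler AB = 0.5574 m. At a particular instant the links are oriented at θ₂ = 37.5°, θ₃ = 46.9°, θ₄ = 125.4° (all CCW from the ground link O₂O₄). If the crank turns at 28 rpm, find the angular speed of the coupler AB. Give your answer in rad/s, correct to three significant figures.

1.33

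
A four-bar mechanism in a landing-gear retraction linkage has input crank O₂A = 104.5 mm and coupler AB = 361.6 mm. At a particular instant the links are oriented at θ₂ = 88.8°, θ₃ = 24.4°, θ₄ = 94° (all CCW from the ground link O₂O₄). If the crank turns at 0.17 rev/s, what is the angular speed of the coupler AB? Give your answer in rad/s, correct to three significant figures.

ω₂ = 1.068 rad/s (from 0.17 rev/s).
Differentiating the loop-closure r₂e^{iθ₂}+r₃e^{iθ₃}=r₁+r₄e^{iθ₄} gives r₂ω₂e^{iθ₂}+r₃ω₃e^{iθ₃}=r₄ω₄e^{iθ₄}.
Eliminating the other unknown: ω₃ = r₂ω₂ sin(θ₄−θ₂) / [r₃ sin(θ₃−θ₄)].
Numerator sine = +0.09063; denominator sine = -0.93728.
Result = 0.1045·1.068·(+0.09063) / (0.3616·(-0.93728)) = -0.029849 rad/s; magnitude 0.029849 rad/s.

0.0298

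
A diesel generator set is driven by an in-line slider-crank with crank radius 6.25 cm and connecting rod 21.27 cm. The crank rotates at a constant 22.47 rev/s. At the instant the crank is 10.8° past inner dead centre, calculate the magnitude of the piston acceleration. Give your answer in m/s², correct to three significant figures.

1570

ω = 2π·22.5 = 141.2 rad/s
x(θ) = r cosθ + √(L² − r² sin²θ); with ω constant, a = ω²·d²x/dθ².
d²x/dθ² = −r cosθ − r²(cos2θ)/√u − r⁴ sin²2θ/(4u^{3/2}),  u = L² − r² sin²θ = 0.0451041 m².
Substituting r = 0.0625 m, L = 0.2127 m, θ = 10.8°: d²x/dθ² = -0.078548 m.
a = ω²·d²x/dθ² = (141.2)²·(-0.078548) = -1565.7 m/s²;  |a| = 1565.7 m/s².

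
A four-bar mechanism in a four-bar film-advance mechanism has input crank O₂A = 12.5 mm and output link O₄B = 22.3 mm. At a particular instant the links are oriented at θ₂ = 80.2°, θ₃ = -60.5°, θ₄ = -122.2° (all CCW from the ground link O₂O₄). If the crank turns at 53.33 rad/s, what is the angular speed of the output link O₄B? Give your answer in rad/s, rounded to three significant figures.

ω₂ = 53.33 rad/s
Differentiating the loop-closure r₂e^{iθ₂}+r₃e^{iθ₃}=r₁+r₄e^{iθ₄} gives r₂ω₂e^{iθ₂}+r₃ω₃e^{iθ₃}=r₄ω₄e^{iθ₄}.
Eliminating the other unknown: ω₄ = r₂ω₂ sin(θ₂−θ₃) / [r₄ sin(θ₄−θ₃)].
Numerator sine = +0.63338; denominator sine = -0.88048.
Result = 0.0125·53.33·(+0.63338) / (0.0223·(-0.88048)) = -21.504 rad/s; magnitude 21.504 rad/s.

21.5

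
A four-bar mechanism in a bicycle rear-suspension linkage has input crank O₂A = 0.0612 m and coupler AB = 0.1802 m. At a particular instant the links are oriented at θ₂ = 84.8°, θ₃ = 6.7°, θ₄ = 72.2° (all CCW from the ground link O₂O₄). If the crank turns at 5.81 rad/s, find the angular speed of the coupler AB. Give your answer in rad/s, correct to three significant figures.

0.473

ω₂ = 5.81 rad/s
Differentiating the loop-closure r₂e^{iθ₂}+r₃e^{iθ₃}=r₁+r₄e^{iθ₄} gives r₂ω₂e^{iθ₂}+r₃ω₃e^{iθ₃}=r₄ω₄e^{iθ₄}.
Eliminating the other unknown: ω₃ = r₂ω₂ sin(θ₄−θ₂) / [r₃ sin(θ₃−θ₄)].
Numerator sine = -0.21814; denominator sine = -0.90996.
Result = 0.0612·5.81·(-0.21814) / (0.1802·(-0.90996)) = +0.47303 rad/s; magnitude 0.47303 rad/s.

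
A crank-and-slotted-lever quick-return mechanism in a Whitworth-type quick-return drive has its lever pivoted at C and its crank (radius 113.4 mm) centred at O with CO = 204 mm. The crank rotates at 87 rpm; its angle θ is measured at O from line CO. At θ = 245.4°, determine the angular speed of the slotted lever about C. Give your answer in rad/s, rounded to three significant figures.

ω = 9.111 rad/s (from 87 rpm).
Crank pin A relative to C: A = (d + r cosθ, r sinθ); lever angle φ = atan2(r sinθ, d + r cosθ).
Differentiating tanφ: φ̇ = rω(d cosθ + r)/(d² + r² + 2dr cosθ).
d² + r² + 2dr cosθ = |CA|² = 0.0352154 m²;  d cosθ + r = +0.028479 m.
|ω_lever| = |0.1134·9.111·+0.028479| / 0.0352154 = 0.8355 rad/s.

0.836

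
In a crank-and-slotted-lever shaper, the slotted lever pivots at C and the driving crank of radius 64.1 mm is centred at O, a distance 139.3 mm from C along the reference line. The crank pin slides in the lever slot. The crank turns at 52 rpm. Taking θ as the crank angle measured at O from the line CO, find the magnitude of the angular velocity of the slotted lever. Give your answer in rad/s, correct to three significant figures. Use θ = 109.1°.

0.366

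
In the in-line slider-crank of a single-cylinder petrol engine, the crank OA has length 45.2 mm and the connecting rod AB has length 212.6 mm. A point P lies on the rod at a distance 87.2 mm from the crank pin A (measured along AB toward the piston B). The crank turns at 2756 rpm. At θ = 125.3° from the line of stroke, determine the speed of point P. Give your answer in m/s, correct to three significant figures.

11.0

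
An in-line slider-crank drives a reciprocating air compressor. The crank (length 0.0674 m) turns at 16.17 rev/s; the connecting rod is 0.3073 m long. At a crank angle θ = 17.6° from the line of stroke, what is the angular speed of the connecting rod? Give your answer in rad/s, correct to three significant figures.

ω = 101.6 rad/s (converted from 16.17 rev/s).
The rod makes angle φ with the slider axis where L sinφ = r sinθ; differentiating, L cosφ·φ̇ = r ω cosθ.
L cosφ = √(L² − r² sin²θ) = 0.30662 m.
|ω_rod| = r ω |cosθ| / √(L² − r² sin²θ) = 0.0674·101.6·0.95319/0.30662 = 21.287 rad/s.

21.3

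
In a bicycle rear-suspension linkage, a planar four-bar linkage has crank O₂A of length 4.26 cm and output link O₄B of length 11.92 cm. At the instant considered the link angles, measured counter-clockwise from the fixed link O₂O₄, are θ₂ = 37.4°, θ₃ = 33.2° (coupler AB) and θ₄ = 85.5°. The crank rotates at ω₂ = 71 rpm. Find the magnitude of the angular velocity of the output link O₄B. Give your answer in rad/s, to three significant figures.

0.246

ω₂ = 7.435 rad/s (from 71 rpm).
Differentiating the loop-closure r₂e^{iθ₂}+r₃e^{iθ₃}=r₁+r₄e^{iθ₄} gives r₂ω₂e^{iθ₂}+r₃ω₃e^{iθ₃}=r₄ω₄e^{iθ₄}.
Eliminating the other unknown: ω₄ = r₂ω₂ sin(θ₂−θ₃) / [r₄ sin(θ₄−θ₃)].
Numerator sine = +0.07324; denominator sine = +0.79122.
Result = 0.0426·7.435·(+0.07324) / (0.1192·(+0.79122)) = +0.24596 rad/s; magnitude 0.24596 rad/s.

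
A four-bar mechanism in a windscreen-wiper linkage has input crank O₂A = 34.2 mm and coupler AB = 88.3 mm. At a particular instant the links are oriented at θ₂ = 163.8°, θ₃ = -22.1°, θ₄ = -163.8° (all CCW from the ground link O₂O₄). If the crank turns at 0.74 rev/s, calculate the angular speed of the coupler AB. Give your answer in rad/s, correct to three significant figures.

ω₂ = 4.65 rad/s (from 0.74 rev/s).
Differentiating the loop-closure r₂e^{iθ₂}+r₃e^{iθ₃}=r₁+r₄e^{iθ₄} gives r₂ω₂e^{iθ₂}+r₃ω₃e^{iθ₃}=r₄ω₄e^{iθ₄}.
Eliminating the other unknown: ω₃ = r₂ω₂ sin(θ₄−θ₂) / [r₃ sin(θ₃−θ₄)].
Numerator sine = +0.53583; denominator sine = +0.61978.
Result = 0.0342·4.65·(+0.53583) / (0.0883·(+0.61978)) = +1.5569 rad/s; magnitude 1.5569 rad/s.

1.56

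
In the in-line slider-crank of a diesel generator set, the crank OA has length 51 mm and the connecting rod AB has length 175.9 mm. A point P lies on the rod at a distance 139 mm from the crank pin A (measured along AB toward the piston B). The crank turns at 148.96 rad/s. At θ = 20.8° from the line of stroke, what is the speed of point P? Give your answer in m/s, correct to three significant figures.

ω = 149 rad/s.  Crank-pin speed |V_A| = rω = 7.597 m/s, perpendicular to OA.
Rod angle: sinφ = −(r/L) sinθ ⇒ φ = -5.910°; ω_rod = −rω cosθ/√(L²−r²sin²θ) = -40.59 rad/s.
V_P = V_A + ω_rod × AP, with AP = 0.139 m along the rod.
Components: V_Px = −rω sinθ − a·ω_rod·sinφ = -3.2786 m/s;  V_Py = rω cosθ + a·ω_rod·cosφ = +1.4898 m/s.
|V_P| = √(V_Px² + V_Py²) = 3.6012 m/s.

3.60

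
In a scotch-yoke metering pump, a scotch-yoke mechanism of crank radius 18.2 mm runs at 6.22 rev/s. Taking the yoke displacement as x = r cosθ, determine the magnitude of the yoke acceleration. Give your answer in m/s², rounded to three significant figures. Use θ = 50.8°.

17.6

ω = 39.08 rad/s (from 6.22 rev/s).
x = r cosθ ⇒ ẍ = −rω² cosθ (ω constant).
|a| = rω²|cosθ| = 0.0182·(39.08)²·|cos 50.8°| = 17.569 m/s².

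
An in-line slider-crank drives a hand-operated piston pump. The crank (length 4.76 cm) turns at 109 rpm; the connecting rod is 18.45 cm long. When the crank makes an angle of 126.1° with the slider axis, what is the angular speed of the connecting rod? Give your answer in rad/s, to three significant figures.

1.77

ω = 11.41 rad/s (converted from 109 rpm).
The rod makes angle φ with the slider axis where L sinφ = r sinθ; differentiating, L cosφ·φ̇ = r ω cosθ.
L cosφ = √(L² − r² sin²θ) = 0.18045 m.
|ω_rod| = r ω |cosθ| / √(L² − r² sin²θ) = 0.0476·11.41·0.58920/0.18045 = 1.7741 rad/s.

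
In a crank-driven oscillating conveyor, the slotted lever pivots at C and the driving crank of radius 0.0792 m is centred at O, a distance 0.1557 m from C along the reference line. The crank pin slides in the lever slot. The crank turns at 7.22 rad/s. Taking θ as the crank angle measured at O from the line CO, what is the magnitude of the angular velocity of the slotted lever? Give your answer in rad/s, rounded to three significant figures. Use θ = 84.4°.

1.64

ω = 7.22 rad/s
Crank pin A relative to C: A = (d + r cosθ, r sinθ); lever angle φ = atan2(r sinθ, d + r cosθ).
Differentiating tanφ: φ̇ = rω(d cosθ + r)/(d² + r² + 2dr cosθ).
d² + r² + 2dr cosθ = |CA|² = 0.0329218 m²;  d cosθ + r = +0.094394 m.
|ω_lever| = |0.0792·7.22·+0.094394| / 0.0329218 = 1.6395 rad/s.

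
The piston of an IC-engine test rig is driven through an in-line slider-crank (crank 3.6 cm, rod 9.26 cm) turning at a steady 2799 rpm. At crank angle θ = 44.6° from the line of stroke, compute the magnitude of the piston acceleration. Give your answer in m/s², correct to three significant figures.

ω = 2π·2799/60 = 293.1 rad/s
x(θ) = r cosθ + √(L² − r² sin²θ); with ω constant, a = ω²·d²x/dθ².
d²x/dθ² = −r cosθ − r²(cos2θ)/√u − r⁴ sin²2θ/(4u^{3/2}),  u = L² − r² sin²θ = 0.00793581 m².
Substituting r = 0.036 m, L = 0.0926 m, θ = 44.6°: d²x/dθ² = -0.02643 m.
a = ω²·d²x/dθ² = (293.1)²·(-0.02643) = -2270.7 m/s²;  |a| = 2270.7 m/s².

2270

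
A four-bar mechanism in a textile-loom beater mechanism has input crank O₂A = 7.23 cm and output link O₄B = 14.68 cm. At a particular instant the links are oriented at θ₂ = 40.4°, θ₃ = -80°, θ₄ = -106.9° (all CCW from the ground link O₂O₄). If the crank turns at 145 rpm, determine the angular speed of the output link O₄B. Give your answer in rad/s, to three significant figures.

14.3

ω₂ = 15.18 rad/s (from 145 rpm).
Differentiating the loop-closure r₂e^{iθ₂}+r₃e^{iθ₃}=r₁+r₄e^{iθ₄} gives r₂ω₂e^{iθ₂}+r₃ω₃e^{iθ₃}=r₄ω₄e^{iθ₄}.
Eliminating the other unknown: ω₄ = r₂ω₂ sin(θ₂−θ₃) / [r₄ sin(θ₄−θ₃)].
Numerator sine = +0.86251; denominator sine = -0.45243.
Result = 0.0723·15.18·(+0.86251) / (0.1468·(-0.45243)) = -14.257 rad/s; magnitude 14.257 rad/s.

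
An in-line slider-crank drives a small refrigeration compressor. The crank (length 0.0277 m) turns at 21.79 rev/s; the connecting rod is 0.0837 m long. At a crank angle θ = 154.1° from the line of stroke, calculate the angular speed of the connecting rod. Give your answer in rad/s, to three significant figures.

ω = 136.9 rad/s (converted from 21.79 rev/s).
The rod makes angle φ with the slider axis where L sinφ = r sinθ; differentiating, L cosφ·φ̇ = r ω cosθ.
L cosφ = √(L² − r² sin²θ) = 0.082821 m.
|ω_rod| = r ω |cosθ| / √(L² − r² sin²θ) = 0.0277·136.9·0.89956/0.082821 = 41.191 rad/s.

41.2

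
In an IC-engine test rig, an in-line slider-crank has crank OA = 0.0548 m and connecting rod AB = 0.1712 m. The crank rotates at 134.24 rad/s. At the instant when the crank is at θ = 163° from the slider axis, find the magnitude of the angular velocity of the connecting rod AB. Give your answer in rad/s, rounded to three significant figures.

41.3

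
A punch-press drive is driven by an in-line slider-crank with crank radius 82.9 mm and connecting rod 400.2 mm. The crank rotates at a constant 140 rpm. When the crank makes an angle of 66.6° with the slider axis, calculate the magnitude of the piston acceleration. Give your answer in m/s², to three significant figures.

ω = 2π·140/60 = 14.66 rad/s
x(θ) = r cosθ + √(L² − r² sin²θ); with ω constant, a = ω²·d²x/dθ².
d²x/dθ² = −r cosθ − r²(cos2θ)/√u − r⁴ sin²2θ/(4u^{3/2}),  u = L² − r² sin²θ = 0.154372 m².
Substituting r = 0.0829 m, L = 0.4002 m, θ = 66.6°: d²x/dθ² = -0.021053 m.
a = ω²·d²x/dθ² = (14.66)²·(-0.021053) = -4.5252 m/s²;  |a| = 4.5252 m/s².

4.53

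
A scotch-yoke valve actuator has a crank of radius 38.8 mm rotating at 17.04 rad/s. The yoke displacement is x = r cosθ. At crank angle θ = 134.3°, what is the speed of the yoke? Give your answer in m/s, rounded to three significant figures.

0.473

ω = 17.04 rad/s
x = r cosθ ⇒ ẋ = −rω sinθ.
|v| = rω|sinθ| = 0.0388·17.04·|sin 134.3°| = 0.47318 m/s.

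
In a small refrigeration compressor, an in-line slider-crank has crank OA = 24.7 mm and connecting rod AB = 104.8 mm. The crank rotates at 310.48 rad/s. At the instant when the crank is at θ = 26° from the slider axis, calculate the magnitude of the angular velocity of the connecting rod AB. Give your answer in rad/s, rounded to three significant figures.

ω = 310.5 rad/s
The rod makes angle φ with the slider axis where L sinφ = r sinθ; differentiating, L cosφ·φ̇ = r ω cosθ.
L cosφ = √(L² − r² sin²θ) = 0.10424 m.
|ω_rod| = r ω |cosθ| / √(L² − r² sin²θ) = 0.0247·310.5·0.89879/0.10424 = 66.124 rad/s.

66.1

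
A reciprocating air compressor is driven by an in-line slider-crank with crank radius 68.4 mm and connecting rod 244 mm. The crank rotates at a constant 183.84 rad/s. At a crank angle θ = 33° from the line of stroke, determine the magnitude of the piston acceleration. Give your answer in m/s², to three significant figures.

ω = 183.8 rad/s
x(θ) = r cosθ + √(L² − r² sin²θ); with ω constant, a = ω²·d²x/dθ².
d²x/dθ² = −r cosθ − r²(cos2θ)/√u − r⁴ sin²2θ/(4u^{3/2}),  u = L² − r² sin²θ = 0.0581482 m².
Substituting r = 0.0684 m, L = 0.244 m, θ = 33°: d²x/dθ² = -0.065582 m.
a = ω²·d²x/dθ² = (183.8)²·(-0.065582) = -2216.5 m/s²;  |a| = 2216.5 m/s².

2220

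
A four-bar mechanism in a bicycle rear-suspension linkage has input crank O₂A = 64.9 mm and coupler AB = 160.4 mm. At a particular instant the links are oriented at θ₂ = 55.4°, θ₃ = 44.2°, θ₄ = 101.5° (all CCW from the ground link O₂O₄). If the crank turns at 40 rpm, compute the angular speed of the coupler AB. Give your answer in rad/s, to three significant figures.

1.45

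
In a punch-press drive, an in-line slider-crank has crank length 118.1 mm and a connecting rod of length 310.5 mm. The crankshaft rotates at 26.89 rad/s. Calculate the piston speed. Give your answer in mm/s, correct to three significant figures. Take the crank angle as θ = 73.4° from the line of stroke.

3400

ω = 26.89 rad/s
For an in-line slider-crank, x = r cosθ + √(L² − r² sin²θ), so v = −rω sinθ·[1 + r cosθ/√(L² − r² sin²θ)].
With r = 0.1181 m, L = 0.3105 m, θ = 73.4°: √(L² − r² sin²θ) = 0.28914 m.
v = −0.1181·26.89·0.95832·[1 + 0.1181·0.28569/0.28914] = -3.3985 m/s.
|v| = 3.3985 m/s = 3398.5 mm/s.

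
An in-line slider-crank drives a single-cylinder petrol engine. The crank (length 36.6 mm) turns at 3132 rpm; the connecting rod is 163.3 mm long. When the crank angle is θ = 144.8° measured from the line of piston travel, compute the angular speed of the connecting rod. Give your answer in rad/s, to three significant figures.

ω = 328 rad/s (converted from 3132 rpm).
The rod makes angle φ with the slider axis where L sinφ = r sinθ; differentiating, L cosφ·φ̇ = r ω cosθ.
L cosφ = √(L² − r² sin²θ) = 0.16193 m.
|ω_rod| = r ω |cosθ| / √(L² − r² sin²θ) = 0.0366·328·0.81714/0.16193 = 60.576 rad/s.

60.6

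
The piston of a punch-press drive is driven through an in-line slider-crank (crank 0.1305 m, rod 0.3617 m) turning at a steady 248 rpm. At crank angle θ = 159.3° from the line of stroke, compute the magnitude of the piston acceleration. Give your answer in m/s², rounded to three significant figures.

57.9

ω = 2π·248/60 = 25.97 rad/s
x(θ) = r cosθ + √(L² − r² sin²θ); with ω constant, a = ω²·d²x/dθ².
d²x/dθ² = −r cosθ − r²(cos2θ)/√u − r⁴ sin²2θ/(4u^{3/2}),  u = L² − r² sin²θ = 0.128699 m².
Substituting r = 0.1305 m, L = 0.3617 m, θ = 159.3°: d²x/dθ² = +0.08578 m.
a = ω²·d²x/dθ² = (25.97)²·(+0.08578) = +57.856 m/s²;  |a| = 57.856 m/s².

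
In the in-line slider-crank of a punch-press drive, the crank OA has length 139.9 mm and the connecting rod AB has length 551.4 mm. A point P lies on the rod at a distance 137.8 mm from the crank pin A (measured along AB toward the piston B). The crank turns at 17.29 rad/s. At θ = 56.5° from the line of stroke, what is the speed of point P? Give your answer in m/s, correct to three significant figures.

2.32

ω = 17.29 rad/s.  Crank-pin speed |V_A| = rω = 2.4189 m/s, perpendicular to OA.
Rod angle: sinφ = −(r/L) sinθ ⇒ φ = -12.214°; ω_rod = −rω cosθ/√(L²−r²sin²θ) = -2.4773 rad/s.
V_P = V_A + ω_rod × AP, with AP = 0.1378 m along the rod.
Components: V_Px = −rω sinθ − a·ω_rod·sinφ = -2.0893 m/s;  V_Py = rω cosθ + a·ω_rod·cosφ = +1.0014 m/s.
|V_P| = √(V_Px² + V_Py²) = 2.3169 m/s.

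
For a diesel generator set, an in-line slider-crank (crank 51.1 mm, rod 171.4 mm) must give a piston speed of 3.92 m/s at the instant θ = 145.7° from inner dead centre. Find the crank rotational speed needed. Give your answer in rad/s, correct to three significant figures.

For an in-line slider-crank, |v_piston| = rω|sinθ|·[1 + r cosθ/√(L² − r² sin²θ)].
With r = 0.0511 m, L = 0.1714 m, θ = 145.7°: the bracketed kinematic factor |dx/dθ| = 0.021602 m.
ω = v/|dx/dθ| = 3.92/0.021602 = 181.47 rad/s.

181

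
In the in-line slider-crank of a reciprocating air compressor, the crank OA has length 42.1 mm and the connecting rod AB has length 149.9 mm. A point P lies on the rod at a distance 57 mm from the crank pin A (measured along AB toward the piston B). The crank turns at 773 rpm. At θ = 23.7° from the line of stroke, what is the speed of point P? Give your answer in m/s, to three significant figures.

2.45

ω = 80.95 rad/s.  Crank-pin speed |V_A| = rω = 3.4079 m/s, perpendicular to OA.
Rod angle: sinφ = −(r/L) sinθ ⇒ φ = -6.482°; ω_rod = −rω cosθ/√(L²−r²sin²θ) = -20.951 rad/s.
V_P = V_A + ω_rod × AP, with AP = 0.057 m along the rod.
Components: V_Px = −rω sinθ − a·ω_rod·sinφ = -1.5046 m/s;  V_Py = rω cosθ + a·ω_rod·cosφ = +1.9339 m/s.
|V_P| = √(V_Px² + V_Py²) = 2.4503 m/s.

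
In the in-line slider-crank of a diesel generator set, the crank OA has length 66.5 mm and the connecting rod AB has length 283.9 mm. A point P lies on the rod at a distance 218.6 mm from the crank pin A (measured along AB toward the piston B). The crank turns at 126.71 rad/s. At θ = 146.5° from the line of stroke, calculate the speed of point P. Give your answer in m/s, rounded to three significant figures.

ω = 126.7 rad/s.  Crank-pin speed |V_A| = rω = 8.4262 m/s, perpendicular to OA.
Rod angle: sinφ = −(r/L) sinθ ⇒ φ = -7.428°; ω_rod = −rω cosθ/√(L²−r²sin²θ) = +24.959 rad/s.
V_P = V_A + ω_rod × AP, with AP = 0.2186 m along the rod.
Components: V_Px = −rω sinθ − a·ω_rod·sinφ = -3.9453 m/s;  V_Py = rω cosθ + a·ω_rod·cosφ = -1.6162 m/s.
|V_P| = √(V_Px² + V_Py²) = 4.2635 m/s.

4.26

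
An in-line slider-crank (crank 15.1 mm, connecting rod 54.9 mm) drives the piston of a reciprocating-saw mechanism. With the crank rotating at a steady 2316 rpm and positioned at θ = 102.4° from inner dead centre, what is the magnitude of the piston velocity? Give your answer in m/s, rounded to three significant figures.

ω = 2π·2316/60 = 242.5 rad/s
For an in-line slider-crank, x = r cosθ + √(L² − r² sin²θ), so v = −rω sinθ·[1 + r cosθ/√(L² − r² sin²θ)].
With r = 0.0151 m, L = 0.0549 m, θ = 102.4°: √(L² − r² sin²θ) = 0.052882 m.
v = −0.0151·242.5·0.97667·[1 + 0.0151·-0.21474/0.052882] = -3.3575 m/s.
|v| = 3.3575 m/s.

3.36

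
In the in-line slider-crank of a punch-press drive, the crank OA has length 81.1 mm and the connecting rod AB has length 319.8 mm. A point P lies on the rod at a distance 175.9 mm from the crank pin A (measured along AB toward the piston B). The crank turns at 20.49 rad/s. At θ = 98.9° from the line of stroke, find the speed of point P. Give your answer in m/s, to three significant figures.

1.61

ω = 20.49 rad/s.  Crank-pin speed |V_A| = rω = 1.6617 m/s, perpendicular to OA.
Rod angle: sinφ = −(r/L) sinθ ⇒ φ = -14.510°; ω_rod = −rω cosθ/√(L²−r²sin²θ) = +0.83039 rad/s.
V_P = V_A + ω_rod × AP, with AP = 0.1759 m along the rod.
Components: V_Px = −rω sinθ − a·ω_rod·sinφ = -1.6051 m/s;  V_Py = rω cosθ + a·ω_rod·cosφ = -0.11568 m/s.
|V_P| = √(V_Px² + V_Py²) = 1.6093 m/s.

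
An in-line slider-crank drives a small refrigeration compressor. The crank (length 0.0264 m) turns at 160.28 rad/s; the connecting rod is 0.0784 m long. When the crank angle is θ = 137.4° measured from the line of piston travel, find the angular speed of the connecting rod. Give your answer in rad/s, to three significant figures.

ω = 160.3 rad/s
The rod makes angle φ with the slider axis where L sinφ = r sinθ; differentiating, L cosφ·φ̇ = r ω cosθ.
L cosφ = √(L² − r² sin²θ) = 0.076336 m.
|ω_rod| = r ω |cosθ| / √(L² − r² sin²θ) = 0.0264·160.3·0.73610/0.076336 = 40.803 rad/s.

40.8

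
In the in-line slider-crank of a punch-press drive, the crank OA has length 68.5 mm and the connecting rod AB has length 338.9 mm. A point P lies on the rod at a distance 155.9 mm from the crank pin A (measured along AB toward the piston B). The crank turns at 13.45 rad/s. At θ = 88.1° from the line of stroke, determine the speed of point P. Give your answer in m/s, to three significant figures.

ω = 13.45 rad/s.  Crank-pin speed |V_A| = rω = 0.92133 m/s, perpendicular to OA.
Rod angle: sinφ = −(r/L) sinθ ⇒ φ = -11.655°; ω_rod = −rω cosθ/√(L²−r²sin²θ) = -0.092032 rad/s.
V_P = V_A + ω_rod × AP, with AP = 0.1559 m along the rod.
Components: V_Px = −rω sinθ − a·ω_rod·sinφ = -0.92372 m/s;  V_Py = rω cosθ + a·ω_rod·cosφ = +0.016495 m/s.
|V_P| = √(V_Px² + V_Py²) = 0.92386 m/s.

0.924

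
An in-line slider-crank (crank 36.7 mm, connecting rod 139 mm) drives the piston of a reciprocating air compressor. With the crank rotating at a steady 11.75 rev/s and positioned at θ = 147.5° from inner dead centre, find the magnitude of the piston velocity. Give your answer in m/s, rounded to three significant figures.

1.13

ω = 2π·11.8 = 73.83 rad/s
For an in-line slider-crank, x = r cosθ + √(L² − r² sin²θ), so v = −rω sinθ·[1 + r cosθ/√(L² − r² sin²θ)].
With r = 0.0367 m, L = 0.139 m, θ = 147.5°: √(L² − r² sin²θ) = 0.13759 m.
v = −0.0367·73.83·0.53730·[1 + 0.0367·-0.84339/0.13759] = -1.1283 m/s.
|v| = 1.1283 m/s.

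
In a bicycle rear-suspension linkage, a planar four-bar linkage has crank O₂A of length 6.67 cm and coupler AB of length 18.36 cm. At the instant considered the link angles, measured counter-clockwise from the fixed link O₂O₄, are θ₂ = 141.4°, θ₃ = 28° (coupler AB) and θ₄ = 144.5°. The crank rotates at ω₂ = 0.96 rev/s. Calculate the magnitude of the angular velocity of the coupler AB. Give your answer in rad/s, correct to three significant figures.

0.132

ω₂ = 6.032 rad/s (from 0.96 rev/s).
Differentiating the loop-closure r₂e^{iθ₂}+r₃e^{iθ₃}=r₁+r₄e^{iθ₄} gives r₂ω₂e^{iθ₂}+r₃ω₃e^{iθ₃}=r₄ω₄e^{iθ₄}.
Eliminating the other unknown: ω₃ = r₂ω₂ sin(θ₄−θ₂) / [r₃ sin(θ₃−θ₄)].
Numerator sine = +0.05408; denominator sine = -0.89493.
Result = 0.0667·6.032·(+0.05408) / (0.1836·(-0.89493)) = -0.13242 rad/s; magnitude 0.13242 rad/s.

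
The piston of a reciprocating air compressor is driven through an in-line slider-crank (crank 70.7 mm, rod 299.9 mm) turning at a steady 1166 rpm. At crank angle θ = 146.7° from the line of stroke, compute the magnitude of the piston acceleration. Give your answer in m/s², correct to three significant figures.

ω = 2π·1166/60 = 122.1 rad/s
x(θ) = r cosθ + √(L² − r² sin²θ); with ω constant, a = ω²·d²x/dθ².
d²x/dθ² = −r cosθ − r²(cos2θ)/√u − r⁴ sin²2θ/(4u^{3/2}),  u = L² − r² sin²θ = 0.0884333 m².
Substituting r = 0.0707 m, L = 0.2999 m, θ = 146.7°: d²x/dθ² = +0.052216 m.
a = ω²·d²x/dθ² = (122.1)²·(+0.052216) = +778.5 m/s²;  |a| = 778.5 m/s².

778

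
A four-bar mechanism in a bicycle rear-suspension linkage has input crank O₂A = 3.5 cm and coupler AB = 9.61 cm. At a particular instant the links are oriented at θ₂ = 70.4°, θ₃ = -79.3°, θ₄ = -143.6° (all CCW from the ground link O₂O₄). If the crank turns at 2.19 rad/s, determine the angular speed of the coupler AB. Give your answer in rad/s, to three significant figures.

ω₂ = 2.19 rad/s
Differentiating the loop-closure r₂e^{iθ₂}+r₃e^{iθ₃}=r₁+r₄e^{iθ₄} gives r₂ω₂e^{iθ₂}+r₃ω₃e^{iθ₃}=r₄ω₄e^{iθ₄}.
Eliminating the other unknown: ω₃ = r₂ω₂ sin(θ₄−θ₂) / [r₃ sin(θ₃−θ₄)].
Numerator sine = +0.55919; denominator sine = +0.90108.
Result = 0.035·2.19·(+0.55919) / (0.0961·(+0.90108)) = +0.49498 rad/s; magnitude 0.49498 rad/s.

0.495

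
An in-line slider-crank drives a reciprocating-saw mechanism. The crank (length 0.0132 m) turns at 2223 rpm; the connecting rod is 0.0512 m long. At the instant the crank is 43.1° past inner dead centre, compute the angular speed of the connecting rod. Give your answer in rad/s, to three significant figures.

44.5

ω = 232.8 rad/s (converted from 2223 rpm).
The rod makes angle φ with the slider axis where L sinφ = r sinθ; differentiating, L cosφ·φ̇ = r ω cosθ.
L cosφ = √(L² − r² sin²θ) = 0.050399 m.
|ω_rod| = r ω |cosθ| / √(L² − r² sin²θ) = 0.0132·232.8·0.73016/0.050399 = 44.518 rad/s.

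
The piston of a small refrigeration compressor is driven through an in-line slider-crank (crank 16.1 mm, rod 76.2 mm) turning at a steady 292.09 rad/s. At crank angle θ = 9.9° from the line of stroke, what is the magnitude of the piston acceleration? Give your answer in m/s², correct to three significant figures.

1630

ω = 292.1 rad/s
x(θ) = r cosθ + √(L² − r² sin²θ); with ω constant, a = ω²·d²x/dθ².
d²x/dθ² = −r cosθ − r²(cos2θ)/√u − r⁴ sin²2θ/(4u^{3/2}),  u = L² − r² sin²θ = 0.00579878 m².
Substituting r = 0.0161 m, L = 0.0762 m, θ = 9.9°: d²x/dθ² = -0.019067 m.
a = ω²·d²x/dθ² = (292.1)²·(-0.019067) = -1626.8 m/s²;  |a| = 1626.8 m/s².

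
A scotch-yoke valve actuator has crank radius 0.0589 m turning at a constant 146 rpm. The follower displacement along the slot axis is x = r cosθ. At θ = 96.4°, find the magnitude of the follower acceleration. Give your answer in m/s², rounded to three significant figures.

1.53

ω = 15.29 rad/s (from 146 rpm).
x = r cosθ ⇒ ẍ = −rω² cosθ (ω constant).
|a| = rω²|cosθ| = 0.0589·(15.29)²·|cos 96.4°| = 1.5347 m/s².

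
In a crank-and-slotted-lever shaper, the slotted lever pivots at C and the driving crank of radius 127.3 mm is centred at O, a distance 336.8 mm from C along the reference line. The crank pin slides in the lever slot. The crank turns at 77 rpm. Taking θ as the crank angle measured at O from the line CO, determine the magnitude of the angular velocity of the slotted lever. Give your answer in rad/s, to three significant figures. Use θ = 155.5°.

ω = 8.063 rad/s (from 77 rpm).
Crank pin A relative to C: A = (d + r cosθ, r sinθ); lever angle φ = atan2(r sinθ, d + r cosθ).
Differentiating tanφ: φ̇ = rω(d cosθ + r)/(d² + r² + 2dr cosθ).
d² + r² + 2dr cosθ = |CA|² = 0.051611 m²;  d cosθ + r = -0.17917 m.
|ω_lever| = |0.1273·8.063·-0.17917| / 0.051611 = 3.5635 rad/s.

3.56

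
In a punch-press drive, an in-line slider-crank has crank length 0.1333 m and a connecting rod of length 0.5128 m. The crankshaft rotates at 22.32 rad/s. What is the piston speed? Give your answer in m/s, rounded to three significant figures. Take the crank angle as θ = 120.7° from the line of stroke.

2.21

ω = 22.32 rad/s
For an in-line slider-crank, x = r cosθ + √(L² − r² sin²θ), so v = −rω sinθ·[1 + r cosθ/√(L² − r² sin²θ)].
With r = 0.1333 m, L = 0.5128 m, θ = 120.7°: √(L² − r² sin²θ) = 0.49983 m.
v = −0.1333·22.32·0.85985·[1 + 0.1333·-0.51054/0.49983] = -2.21 m/s.
|v| = 2.21 m/s.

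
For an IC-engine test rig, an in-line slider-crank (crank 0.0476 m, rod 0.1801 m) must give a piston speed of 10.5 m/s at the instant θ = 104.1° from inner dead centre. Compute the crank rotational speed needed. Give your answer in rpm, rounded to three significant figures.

For an in-line slider-crank, |v_piston| = rω|sinθ|·[1 + r cosθ/√(L² − r² sin²θ)].
With r = 0.0476 m, L = 0.1801 m, θ = 104.1°: the bracketed kinematic factor |dx/dθ| = 0.043091 m.
ω = v/|dx/dθ| = 10.5/0.043091 = 243.67 rad/s.
N = 60ω/(2π) = 2326.9 rpm.

2330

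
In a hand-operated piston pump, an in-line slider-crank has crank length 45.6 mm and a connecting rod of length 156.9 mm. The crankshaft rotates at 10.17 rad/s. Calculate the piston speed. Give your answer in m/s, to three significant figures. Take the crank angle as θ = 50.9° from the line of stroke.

0.428

ω = 10.17 rad/s
For an in-line slider-crank, x = r cosθ + √(L² − r² sin²θ), so v = −rω sinθ·[1 + r cosθ/√(L² − r² sin²θ)].
With r = 0.0456 m, L = 0.1569 m, θ = 50.9°: √(L² − r² sin²θ) = 0.15286 m.
v = −0.0456·10.17·0.77605·[1 + 0.0456·0.63068/0.15286] = -0.4276 m/s.
|v| = 0.4276 m/s.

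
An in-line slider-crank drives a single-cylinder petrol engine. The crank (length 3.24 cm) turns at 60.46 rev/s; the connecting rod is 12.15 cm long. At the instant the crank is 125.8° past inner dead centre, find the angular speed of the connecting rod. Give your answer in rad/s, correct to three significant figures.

ω = 379.9 rad/s (converted from 60.46 rev/s).
The rod makes angle φ with the slider axis where L sinφ = r sinθ; differentiating, L cosφ·φ̇ = r ω cosθ.
L cosφ = √(L² − r² sin²θ) = 0.11862 m.
|ω_rod| = r ω |cosθ| / √(L² − r² sin²θ) = 0.0324·379.9·0.58496/0.11862 = 60.694 rad/s.

60.7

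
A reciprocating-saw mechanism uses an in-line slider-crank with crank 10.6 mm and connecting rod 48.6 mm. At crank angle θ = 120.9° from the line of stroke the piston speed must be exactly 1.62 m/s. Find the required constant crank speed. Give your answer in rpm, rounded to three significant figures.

1920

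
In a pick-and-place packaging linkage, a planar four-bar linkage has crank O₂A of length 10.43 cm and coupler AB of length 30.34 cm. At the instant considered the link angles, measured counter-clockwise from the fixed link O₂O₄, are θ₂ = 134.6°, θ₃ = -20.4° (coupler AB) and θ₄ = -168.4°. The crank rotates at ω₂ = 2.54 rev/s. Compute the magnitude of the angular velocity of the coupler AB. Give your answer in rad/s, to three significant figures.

8.68

ω₂ = 15.96 rad/s (from 2.54 rev/s).
Differentiating the loop-closure r₂e^{iθ₂}+r₃e^{iθ₃}=r₁+r₄e^{iθ₄} gives r₂ω₂e^{iθ₂}+r₃ω₃e^{iθ₃}=r₄ω₄e^{iθ₄}.
Eliminating the other unknown: ω₃ = r₂ω₂ sin(θ₄−θ₂) / [r₃ sin(θ₃−θ₄)].
Numerator sine = +0.83867; denominator sine = +0.52992.
Result = 0.1043·15.96·(+0.83867) / (0.3034·(+0.52992)) = +8.6829 rad/s; magnitude 8.6829 rad/s.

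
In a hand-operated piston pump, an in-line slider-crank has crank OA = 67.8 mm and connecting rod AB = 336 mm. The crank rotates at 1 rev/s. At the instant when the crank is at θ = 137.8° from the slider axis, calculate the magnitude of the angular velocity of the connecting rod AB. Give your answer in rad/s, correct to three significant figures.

ω = 6.283 rad/s (converted from 1 rev/s).
The rod makes angle φ with the slider axis where L sinφ = r sinθ; differentiating, L cosφ·φ̇ = r ω cosθ.
L cosφ = √(L² − r² sin²θ) = 0.3329 m.
|ω_rod| = r ω |cosθ| / √(L² − r² sin²θ) = 0.0678·6.283·0.74080/0.3329 = 0.94798 rad/s.

0.948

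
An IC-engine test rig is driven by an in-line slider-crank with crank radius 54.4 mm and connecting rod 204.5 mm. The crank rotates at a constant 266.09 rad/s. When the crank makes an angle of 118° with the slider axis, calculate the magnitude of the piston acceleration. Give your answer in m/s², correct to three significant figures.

2380

ω = 266.1 rad/s
x(θ) = r cosθ + √(L² − r² sin²θ); with ω constant, a = ω²·d²x/dθ².
d²x/dθ² = −r cosθ − r²(cos2θ)/√u − r⁴ sin²2θ/(4u^{3/2}),  u = L² − r² sin²θ = 0.0395131 m².
Substituting r = 0.0544 m, L = 0.2045 m, θ = 118°: d²x/dθ² = +0.033673 m.
a = ω²·d²x/dθ² = (266.1)²·(+0.033673) = +2384.2 m/s²;  |a| = 2384.2 m/s².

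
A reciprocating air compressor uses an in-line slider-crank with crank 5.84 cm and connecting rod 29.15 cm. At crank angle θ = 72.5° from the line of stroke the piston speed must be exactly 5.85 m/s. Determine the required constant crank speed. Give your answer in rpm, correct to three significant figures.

945

For an in-line slider-crank, |v_piston| = rω|sinθ|·[1 + r cosθ/√(L² − r² sin²θ)].
With r = 0.0584 m, L = 0.2915 m, θ = 72.5°: the bracketed kinematic factor |dx/dθ| = 0.059115 m.
ω = v/|dx/dθ| = 5.85/0.059115 = 98.959 rad/s.
N = 60ω/(2π) = 944.99 rpm.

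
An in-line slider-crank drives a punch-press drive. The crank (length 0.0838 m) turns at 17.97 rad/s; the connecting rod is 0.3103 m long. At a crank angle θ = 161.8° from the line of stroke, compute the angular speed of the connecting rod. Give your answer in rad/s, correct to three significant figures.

4.63

ω = 17.97 rad/s
The rod makes angle φ with the slider axis where L sinφ = r sinθ; differentiating, L cosφ·φ̇ = r ω cosθ.
L cosφ = √(L² − r² sin²θ) = 0.30919 m.
|ω_rod| = r ω |cosθ| / √(L² − r² sin²θ) = 0.0838·17.97·0.94997/0.30919 = 4.6267 rad/s.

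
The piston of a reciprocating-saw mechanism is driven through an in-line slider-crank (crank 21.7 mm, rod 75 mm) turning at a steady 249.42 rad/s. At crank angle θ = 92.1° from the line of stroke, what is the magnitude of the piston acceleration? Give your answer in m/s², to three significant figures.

456

ω = 249.4 rad/s
x(θ) = r cosθ + √(L² − r² sin²θ); with ω constant, a = ω²·d²x/dθ².
d²x/dθ² = −r cosθ − r²(cos2θ)/√u − r⁴ sin²2θ/(4u^{3/2}),  u = L² − r² sin²θ = 0.00515474 m².
Substituting r = 0.0217 m, L = 0.075 m, θ = 92.1°: d²x/dθ² = +0.0073354 m.
a = ω²·d²x/dθ² = (249.4)²·(+0.0073354) = +456.34 m/s²;  |a| = 456.34 m/s².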